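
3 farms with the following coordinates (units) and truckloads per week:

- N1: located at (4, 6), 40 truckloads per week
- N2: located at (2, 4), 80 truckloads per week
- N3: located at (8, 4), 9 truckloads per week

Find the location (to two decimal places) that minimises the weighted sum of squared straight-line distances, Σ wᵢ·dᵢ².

The minimiser of Σwᵢ‖p−pᵢ‖² is the weighted centroid p* = (Σwᵢpᵢ)/(Σwᵢ).
Σwᵢ = 129.
Σwᵢxᵢ = 40·4 + 80·2 + 9·8 = 392.
Σwᵢyᵢ = 40·6 + 80·4 + 9·4 = 596.
x* = 392/129 = 3.04, y* = 596/129 = 4.62.

(3.04, 4.62)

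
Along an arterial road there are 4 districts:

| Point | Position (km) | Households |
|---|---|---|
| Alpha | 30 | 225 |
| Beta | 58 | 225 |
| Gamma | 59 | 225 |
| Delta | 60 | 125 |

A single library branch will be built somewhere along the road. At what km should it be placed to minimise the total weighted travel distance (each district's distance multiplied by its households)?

For a sum of weighted absolute distances on a line, the optimum is the weighted median (not the mean). Total weight W = 800; half-weight = 400.
Sort by position and accumulate weight:
  km 30 (Alpha, w=225) → cum 225
  km 58 (Beta, w=225) → cum 450  ≥ 400 → median here
  km 59 (Gamma, w=225) → cum 675
  km 60 (Delta, w=125) → cum 800
Optimal location: km 58.

x = 58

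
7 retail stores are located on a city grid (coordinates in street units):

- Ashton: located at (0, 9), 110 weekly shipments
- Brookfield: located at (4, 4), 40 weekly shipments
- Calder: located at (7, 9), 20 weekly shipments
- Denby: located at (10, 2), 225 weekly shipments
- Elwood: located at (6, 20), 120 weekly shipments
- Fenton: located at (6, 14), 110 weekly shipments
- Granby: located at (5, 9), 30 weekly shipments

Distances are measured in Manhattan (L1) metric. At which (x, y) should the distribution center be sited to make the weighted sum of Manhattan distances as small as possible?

Manhattan distance separates: Σwᵢ(|x−xᵢ|+|y−yᵢ|) = Σwᵢ|x−xᵢ| + Σwᵢ|y−yᵢ|, so x and y are optimised independently as 1-D weighted medians.
Total weight W = 655; half = 327.5.
x-coordinate, sorted with cumulative weight:
  x=0 (Ashton, w=110) cum 110
  x=4 (Brookfield, w=40) cum 150
  x=5 (Granby, w=30) cum 180
  x=6 (Elwood, w=120) cum 300
  x=6 (Fenton, w=110) cum 410  ← median
  x=7 (Calder, w=20) cum 430
  x=10 (Denby, w=225) cum 655
⇒ x* = 6
y-coordinate, sorted with cumulative weight:
  y=2 (Denby, w=225) cum 225
  y=4 (Brookfield, w=40) cum 265
  y=9 (Ashton, w=110) cum 375  ← median
  y=9 (Calder, w=20) cum 395
  y=9 (Granby, w=30) cum 425
  y=14 (Fenton, w=110) cum 535
  y=20 (Elwood, w=120) cum 655
⇒ y* = 9

(6, 9)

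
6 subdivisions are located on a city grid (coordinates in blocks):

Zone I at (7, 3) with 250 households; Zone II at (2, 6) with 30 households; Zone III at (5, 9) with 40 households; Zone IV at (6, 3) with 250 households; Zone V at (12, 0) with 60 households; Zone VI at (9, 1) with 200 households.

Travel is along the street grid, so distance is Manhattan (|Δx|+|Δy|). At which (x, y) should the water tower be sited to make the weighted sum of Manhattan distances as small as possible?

Manhattan distance separates: Σwᵢ(|x−xᵢ|+|y−yᵢ|) = Σwᵢ|x−xᵢ| + Σwᵢ|y−yᵢ|, so x and y are optimised independently as 1-D weighted medians.
Total weight W = 830; half = 415.
x-coordinate, sorted with cumulative weight:
  x=2 (Zone II, w=30) cum 30
  x=5 (Zone III, w=40) cum 70
  x=6 (Zone IV, w=250) cum 320
  x=7 (Zone I, w=250) cum 570  ← median
  x=9 (Zone VI, w=200) cum 770
  x=12 (Zone V, w=60) cum 830
⇒ x* = 7
y-coordinate, sorted with cumulative weight:
  y=0 (Zone V, w=60) cum 60
  y=1 (Zone VI, w=200) cum 260
  y=3 (Zone I, w=250) cum 510  ← median
  y=3 (Zone IV, w=250) cum 760
  y=6 (Zone II, w=30) cum 790
  y=9 (Zone III, w=40) cum 830
⇒ y* = 3

(7, 3)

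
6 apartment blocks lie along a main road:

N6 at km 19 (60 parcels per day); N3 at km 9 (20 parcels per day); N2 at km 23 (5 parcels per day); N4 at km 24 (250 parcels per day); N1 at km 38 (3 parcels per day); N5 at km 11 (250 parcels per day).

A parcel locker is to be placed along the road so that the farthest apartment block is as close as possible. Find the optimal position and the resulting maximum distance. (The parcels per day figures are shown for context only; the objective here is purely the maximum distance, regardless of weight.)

The 1-center on a line is the midpoint of the two extreme points: leftmost at 9, rightmost at 38.
Optimal location = (9 + 38)/2 = 23.5; maximum distance = (38 − 9)/2 = 14.5.

location 23.5, max distance 14.5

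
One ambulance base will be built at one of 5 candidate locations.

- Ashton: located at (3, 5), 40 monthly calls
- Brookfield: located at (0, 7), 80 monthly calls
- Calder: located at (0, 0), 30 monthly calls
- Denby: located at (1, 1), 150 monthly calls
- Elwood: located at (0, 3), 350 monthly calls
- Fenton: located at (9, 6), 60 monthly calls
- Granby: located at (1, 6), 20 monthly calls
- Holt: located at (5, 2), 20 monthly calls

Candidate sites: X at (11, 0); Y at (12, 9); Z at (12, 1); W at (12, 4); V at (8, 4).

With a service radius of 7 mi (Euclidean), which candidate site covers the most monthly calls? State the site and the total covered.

V, covering 120

Coverage radius r = 7 mi; a point is covered iff (Δx)²+(Δy)² ≤ 7² = 49.
  X (11, 0): covers {Fenton, Holt} → 80
  Y (12, 9): covers {Fenton} → 60
  Z (12, 1): covers {Fenton} → 60
  W (12, 4): covers {Fenton} → 60
  V (8, 4): covers {Ashton, Fenton, Holt} → 120
Maximum coverage at V: 120 monthly calls.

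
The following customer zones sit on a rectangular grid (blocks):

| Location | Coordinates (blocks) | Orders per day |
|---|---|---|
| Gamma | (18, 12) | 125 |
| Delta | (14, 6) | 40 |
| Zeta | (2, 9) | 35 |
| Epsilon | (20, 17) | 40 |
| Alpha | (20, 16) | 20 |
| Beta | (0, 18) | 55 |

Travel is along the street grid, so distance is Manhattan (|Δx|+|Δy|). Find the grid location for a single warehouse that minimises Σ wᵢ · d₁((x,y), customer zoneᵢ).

Manhattan distance separates: Σwᵢ(|x−xᵢ|+|y−yᵢ|) = Σwᵢ|x−xᵢ| + Σwᵢ|y−yᵢ|, so x and y are optimised independently as 1-D weighted medians.
Total weight W = 315; half = 157.5.
x-coordinate, sorted with cumulative weight:
  x=0 (Beta, w=55) cum 55
  x=2 (Zeta, w=35) cum 90
  x=14 (Delta, w=40) cum 130
  x=18 (Gamma, w=125) cum 255  ← median
  x=20 (Epsilon, w=40) cum 295
  x=20 (Alpha, w=20) cum 315
⇒ x* = 18
y-coordinate, sorted with cumulative weight:
  y=6 (Delta, w=40) cum 40
  y=9 (Zeta, w=35) cum 75
  y=12 (Gamma, w=125) cum 200  ← median
  y=16 (Alpha, w=20) cum 220
  y=17 (Epsilon, w=40) cum 260
  y=18 (Beta, w=55) cum 315
⇒ y* = 12

(18, 12)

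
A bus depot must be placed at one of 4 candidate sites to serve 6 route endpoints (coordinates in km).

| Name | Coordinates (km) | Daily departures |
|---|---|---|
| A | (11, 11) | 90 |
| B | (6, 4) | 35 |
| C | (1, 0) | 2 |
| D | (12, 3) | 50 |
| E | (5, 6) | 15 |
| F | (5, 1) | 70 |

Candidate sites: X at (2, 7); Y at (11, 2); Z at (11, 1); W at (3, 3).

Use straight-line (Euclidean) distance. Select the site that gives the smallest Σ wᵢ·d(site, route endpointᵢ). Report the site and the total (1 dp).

Y, total 1623.5 km

Total weighted distance at each candidate:
  X (2, 7): total = 2131.1
  Y (11, 2): total = 1623.5
  Z (11, 1): total = 1773.1
  W (3, 3): total = 1838.2
Minimum is at Y with total 1623.5 km.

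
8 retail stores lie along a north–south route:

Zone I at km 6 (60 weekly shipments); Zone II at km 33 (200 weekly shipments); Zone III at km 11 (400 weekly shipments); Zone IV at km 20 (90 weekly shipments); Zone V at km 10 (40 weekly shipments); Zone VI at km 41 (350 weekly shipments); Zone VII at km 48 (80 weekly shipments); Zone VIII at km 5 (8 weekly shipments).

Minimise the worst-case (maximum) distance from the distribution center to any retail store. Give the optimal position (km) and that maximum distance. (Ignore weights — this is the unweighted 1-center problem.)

location 26.5, max distance 21.5

The 1-center on a line is the midpoint of the two extreme points: leftmost at 5, rightmost at 48.
Optimal location = (5 + 48)/2 = 26.5; maximum distance = (48 − 5)/2 = 21.5.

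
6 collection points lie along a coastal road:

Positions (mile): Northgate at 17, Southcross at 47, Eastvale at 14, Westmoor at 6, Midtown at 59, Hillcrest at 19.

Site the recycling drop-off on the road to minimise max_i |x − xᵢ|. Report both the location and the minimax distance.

The 1-center on a line is the midpoint of the two extreme points: leftmost at 6, rightmost at 59.
Optimal location = (6 + 59)/2 = 32.5; maximum distance = (59 − 6)/2 = 26.5.

location 32.5, max distance 26.5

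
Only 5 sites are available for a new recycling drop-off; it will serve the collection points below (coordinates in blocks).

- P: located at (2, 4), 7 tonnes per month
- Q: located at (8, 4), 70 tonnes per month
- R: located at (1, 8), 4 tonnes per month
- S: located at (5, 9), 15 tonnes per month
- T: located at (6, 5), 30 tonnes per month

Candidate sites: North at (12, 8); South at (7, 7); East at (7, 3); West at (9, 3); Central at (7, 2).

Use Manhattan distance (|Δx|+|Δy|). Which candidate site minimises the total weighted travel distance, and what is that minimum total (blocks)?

East, total 436 blocks

Total weighted distance at each candidate:
  North (12, 8): total = 1092
  South (7, 7): total = 514
  East (7, 3): total = 436
  West (9, 3): total = 548
  Central (7, 2): total = 562
Minimum is at East with total 436 blocks.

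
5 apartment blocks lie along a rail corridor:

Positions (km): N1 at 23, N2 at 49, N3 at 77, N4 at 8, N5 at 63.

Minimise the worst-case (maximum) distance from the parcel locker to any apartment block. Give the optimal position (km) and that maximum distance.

The 1-center on a line is the midpoint of the two extreme points: leftmost at 8, rightmost at 77.
Optimal location = (8 + 77)/2 = 42.5; maximum distance = (77 − 8)/2 = 34.5.

location 42.5, max distance 34.5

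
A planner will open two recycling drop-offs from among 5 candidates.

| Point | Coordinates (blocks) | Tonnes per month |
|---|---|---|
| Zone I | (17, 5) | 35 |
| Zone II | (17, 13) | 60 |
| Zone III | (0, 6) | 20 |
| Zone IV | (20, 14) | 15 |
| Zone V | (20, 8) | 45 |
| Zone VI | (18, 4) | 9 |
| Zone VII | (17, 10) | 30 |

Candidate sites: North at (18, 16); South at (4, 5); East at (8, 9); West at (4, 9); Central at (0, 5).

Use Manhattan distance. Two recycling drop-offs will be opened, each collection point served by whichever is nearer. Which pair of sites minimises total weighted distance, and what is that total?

Evaluate every pair (each demand assigned to the nearer of the two):
  {North, Central}: total = 1508
  {North, South}: total = 1588
  {North, West}: total = 1628
  {North, East}: total = 1708
  {East, Central}: total = 2530
  {South, East}: total = 2610
  {East, West}: total = 2650
  {South, West}: total = 3210
  {West, Central}: total = 3306
  {South, Central}: total = 3640
Best pair: {North, Central} with total 1508.

{North, Central}, total 1508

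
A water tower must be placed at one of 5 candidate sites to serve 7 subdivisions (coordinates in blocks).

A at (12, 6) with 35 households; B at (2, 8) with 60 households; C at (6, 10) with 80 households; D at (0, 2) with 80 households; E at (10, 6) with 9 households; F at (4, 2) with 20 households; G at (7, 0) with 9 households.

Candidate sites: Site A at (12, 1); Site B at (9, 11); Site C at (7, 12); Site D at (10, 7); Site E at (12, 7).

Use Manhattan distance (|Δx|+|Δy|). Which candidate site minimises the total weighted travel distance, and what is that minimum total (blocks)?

Total weighted distance at each candidate:
  Site A (12, 1): total = 3732
  Site B (9, 11): total = 3091
  Site C (7, 12): total = 2974
  Site D (10, 7): total = 2724
  Site E (12, 7): total = 3170
Minimum is at Site D with total 2724 blocks.

Site D, total 2724 blocks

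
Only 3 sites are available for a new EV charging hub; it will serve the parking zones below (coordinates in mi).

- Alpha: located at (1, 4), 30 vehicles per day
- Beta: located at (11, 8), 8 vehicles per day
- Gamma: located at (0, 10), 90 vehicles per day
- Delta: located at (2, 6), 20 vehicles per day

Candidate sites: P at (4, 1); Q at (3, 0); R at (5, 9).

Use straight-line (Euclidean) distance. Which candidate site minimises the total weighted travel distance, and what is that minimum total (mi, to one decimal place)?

R, total 784.5 mi

Total weighted distance at each candidate:
  P (4, 1): total = 1200.6
  Q (3, 0): total = 1286.0
  R (5, 9): total = 784.5
Minimum is at R with total 784.5 mi.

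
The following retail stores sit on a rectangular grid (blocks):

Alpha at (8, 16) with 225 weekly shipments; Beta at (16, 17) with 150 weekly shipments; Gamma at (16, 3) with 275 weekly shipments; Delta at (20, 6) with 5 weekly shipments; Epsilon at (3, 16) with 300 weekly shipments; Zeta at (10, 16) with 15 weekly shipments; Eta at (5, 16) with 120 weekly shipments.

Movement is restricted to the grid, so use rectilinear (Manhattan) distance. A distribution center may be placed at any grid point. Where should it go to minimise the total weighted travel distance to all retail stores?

Manhattan distance separates: Σwᵢ(|x−xᵢ|+|y−yᵢ|) = Σwᵢ|x−xᵢ| + Σwᵢ|y−yᵢ|, so x and y are optimised independently as 1-D weighted medians.
Total weight W = 1090; half = 545.
x-coordinate, sorted with cumulative weight:
  x=3 (Epsilon, w=300) cum 300
  x=5 (Eta, w=120) cum 420
  x=8 (Alpha, w=225) cum 645  ← median
  x=10 (Zeta, w=15) cum 660
  x=16 (Beta, w=150) cum 810
  x=16 (Gamma, w=275) cum 1085
  x=20 (Delta, w=5) cum 1090
⇒ x* = 8
y-coordinate, sorted with cumulative weight:
  y=3 (Gamma, w=275) cum 275
  y=6 (Delta, w=5) cum 280
  y=16 (Alpha, w=225) cum 505
  y=16 (Epsilon, w=300) cum 805  ← median
  y=16 (Zeta, w=15) cum 820
  y=16 (Eta, w=120) cum 940
  y=17 (Beta, w=150) cum 1090
⇒ y* = 16

(8, 16)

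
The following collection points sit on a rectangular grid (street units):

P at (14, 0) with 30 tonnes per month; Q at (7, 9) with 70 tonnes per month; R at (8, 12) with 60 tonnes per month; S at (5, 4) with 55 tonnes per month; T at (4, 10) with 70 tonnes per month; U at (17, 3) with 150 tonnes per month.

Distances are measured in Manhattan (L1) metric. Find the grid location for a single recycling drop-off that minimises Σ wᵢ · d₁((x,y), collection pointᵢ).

Manhattan distance separates: Σwᵢ(|x−xᵢ|+|y−yᵢ|) = Σwᵢ|x−xᵢ| + Σwᵢ|y−yᵢ|, so x and y are optimised independently as 1-D weighted medians.
Total weight W = 435; half = 217.5.
x-coordinate, sorted with cumulative weight:
  x=4 (T, w=70) cum 70
  x=5 (S, w=55) cum 125
  x=7 (Q, w=70) cum 195
  x=8 (R, w=60) cum 255  ← median
  x=14 (P, w=30) cum 285
  x=17 (U, w=150) cum 435
⇒ x* = 8
y-coordinate, sorted with cumulative weight:
  y=0 (P, w=30) cum 30
  y=3 (U, w=150) cum 180
  y=4 (S, w=55) cum 235  ← median
  y=9 (Q, w=70) cum 305
  y=10 (T, w=70) cum 375
  y=12 (R, w=60) cum 435
⇒ y* = 4

(8, 4)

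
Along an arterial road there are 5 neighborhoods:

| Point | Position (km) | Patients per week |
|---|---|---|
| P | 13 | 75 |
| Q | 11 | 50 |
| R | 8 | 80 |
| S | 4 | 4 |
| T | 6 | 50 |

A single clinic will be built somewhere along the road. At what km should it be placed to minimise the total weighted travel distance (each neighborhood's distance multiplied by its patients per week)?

For a sum of weighted absolute distances on a line, the optimum is the weighted median (not the mean). Total weight W = 259; half-weight = 129.5.
Sort by position and accumulate weight:
  km 4 (S, w=4) → cum 4
  km 6 (T, w=50) → cum 54
  km 8 (R, w=80) → cum 134  ≥ 129.5 → median here
  km 11 (Q, w=50) → cum 184
  km 13 (P, w=75) → cum 259
Optimal location: km 8.

x = 8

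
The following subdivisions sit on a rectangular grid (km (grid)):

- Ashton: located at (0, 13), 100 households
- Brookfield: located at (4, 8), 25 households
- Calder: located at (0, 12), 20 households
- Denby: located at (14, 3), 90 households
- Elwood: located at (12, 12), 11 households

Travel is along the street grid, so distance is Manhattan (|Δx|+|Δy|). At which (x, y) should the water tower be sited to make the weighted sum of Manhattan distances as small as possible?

(4, 12)

Manhattan distance separates: Σwᵢ(|x−xᵢ|+|y−yᵢ|) = Σwᵢ|x−xᵢ| + Σwᵢ|y−yᵢ|, so x and y are optimised independently as 1-D weighted medians.
Total weight W = 246; half = 123.
x-coordinate, sorted with cumulative weight:
  x=0 (Ashton, w=100) cum 100
  x=0 (Calder, w=20) cum 120
  x=4 (Brookfield, w=25) cum 145  ← median
  x=12 (Elwood, w=11) cum 156
  x=14 (Denby, w=90) cum 246
⇒ x* = 4
y-coordinate, sorted with cumulative weight:
  y=3 (Denby, w=90) cum 90
  y=8 (Brookfield, w=25) cum 115
  y=12 (Calder, w=20) cum 135  ← median
  y=12 (Elwood, w=11) cum 146
  y=13 (Ashton, w=100) cum 246
⇒ y* = 12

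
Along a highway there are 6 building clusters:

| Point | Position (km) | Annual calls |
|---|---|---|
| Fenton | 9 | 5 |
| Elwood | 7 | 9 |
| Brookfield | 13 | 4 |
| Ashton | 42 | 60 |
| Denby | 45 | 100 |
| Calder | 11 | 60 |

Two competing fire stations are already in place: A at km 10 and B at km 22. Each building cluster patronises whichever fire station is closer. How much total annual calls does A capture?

78

The indifferent point is the midpoint (10+22)/2 = 16; building clusters left of it (closer to A at 10) go to A, those right go to B.
  Elwood at 7 (w=9) → A
  Fenton at 9 (w=5) → A
  Calder at 11 (w=60) → A
  Brookfield at 13 (w=4) → A
  Ashton at 42 (w=60) → B
  Denby at 45 (w=100) → B
A captures 78; B captures 160.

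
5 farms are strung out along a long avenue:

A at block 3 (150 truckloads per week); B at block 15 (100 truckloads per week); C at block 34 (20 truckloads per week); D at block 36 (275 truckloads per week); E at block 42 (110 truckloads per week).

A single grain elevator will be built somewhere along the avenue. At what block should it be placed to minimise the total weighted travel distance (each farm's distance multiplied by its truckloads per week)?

For a sum of weighted absolute distances on a line, the optimum is the weighted median (not the mean). Total weight W = 655; half-weight = 327.5.
Sort by position and accumulate weight:
  block 3 (A, w=150) → cum 150
  block 15 (B, w=100) → cum 250
  block 34 (C, w=20) → cum 270
  block 36 (D, w=275) → cum 545  ≥ 327.5 → median here
  block 42 (E, w=110) → cum 655
Optimal location: block 36.

x = 36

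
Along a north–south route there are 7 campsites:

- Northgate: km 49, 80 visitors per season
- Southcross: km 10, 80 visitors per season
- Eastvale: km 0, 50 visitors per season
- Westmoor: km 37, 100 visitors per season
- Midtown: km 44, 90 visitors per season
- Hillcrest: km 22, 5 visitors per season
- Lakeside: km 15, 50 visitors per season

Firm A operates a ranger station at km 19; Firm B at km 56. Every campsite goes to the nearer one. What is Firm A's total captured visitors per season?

285

The indifferent point is the midpoint (19+56)/2 = 37.5; campsites left of it (closer to Firm A at 19) go to Firm A, those right go to Firm B.
  Eastvale at 0 (w=50) → Firm A
  Southcross at 10 (w=80) → Firm A
  Lakeside at 15 (w=50) → Firm A
  Hillcrest at 22 (w=5) → Firm A
  Westmoor at 37 (w=100) → Firm A
  Midtown at 44 (w=90) → Firm B
  Northgate at 49 (w=80) → Firm B
Firm A captures 285; Firm B captures 170.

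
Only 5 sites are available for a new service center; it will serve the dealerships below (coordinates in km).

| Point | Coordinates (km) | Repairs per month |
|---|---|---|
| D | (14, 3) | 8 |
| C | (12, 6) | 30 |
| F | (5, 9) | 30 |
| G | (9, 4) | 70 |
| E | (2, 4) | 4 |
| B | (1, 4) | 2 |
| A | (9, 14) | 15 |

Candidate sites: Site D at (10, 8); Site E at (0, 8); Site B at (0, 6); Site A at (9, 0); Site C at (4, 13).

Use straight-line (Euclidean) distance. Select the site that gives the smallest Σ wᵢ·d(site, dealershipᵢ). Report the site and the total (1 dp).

Total weighted distance at each candidate:
  Site D (10, 8): total = 724.4
  Site E (0, 8): total = 1514.7
  Site B (0, 6): total = 1491.2
  Site A (9, 0): total = 1083.5
  Site C (4, 13): total = 1408.8
Minimum is at Site D with total 724.4 km.

Site D, total 724.4 km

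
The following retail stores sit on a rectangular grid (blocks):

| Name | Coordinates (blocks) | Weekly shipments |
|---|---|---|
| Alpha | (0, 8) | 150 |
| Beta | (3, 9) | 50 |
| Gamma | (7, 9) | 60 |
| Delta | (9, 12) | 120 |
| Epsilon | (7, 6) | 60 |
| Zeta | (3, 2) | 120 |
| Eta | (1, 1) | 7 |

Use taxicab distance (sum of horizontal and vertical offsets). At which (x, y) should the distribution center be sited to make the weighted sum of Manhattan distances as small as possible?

(3, 8)

Manhattan distance separates: Σwᵢ(|x−xᵢ|+|y−yᵢ|) = Σwᵢ|x−xᵢ| + Σwᵢ|y−yᵢ|, so x and y are optimised independently as 1-D weighted medians.
Total weight W = 567; half = 283.5.
x-coordinate, sorted with cumulative weight:
  x=0 (Alpha, w=150) cum 150
  x=1 (Eta, w=7) cum 157
  x=3 (Beta, w=50) cum 207
  x=3 (Zeta, w=120) cum 327  ← median
  x=7 (Gamma, w=60) cum 387
  x=7 (Epsilon, w=60) cum 447
  x=9 (Delta, w=120) cum 567
⇒ x* = 3
y-coordinate, sorted with cumulative weight:
  y=1 (Eta, w=7) cum 7
  y=2 (Zeta, w=120) cum 127
  y=6 (Epsilon, w=60) cum 187
  y=8 (Alpha, w=150) cum 337  ← median
  y=9 (Beta, w=50) cum 387
  y=9 (Gamma, w=60) cum 447
  y=12 (Delta, w=120) cum 567
⇒ y* = 8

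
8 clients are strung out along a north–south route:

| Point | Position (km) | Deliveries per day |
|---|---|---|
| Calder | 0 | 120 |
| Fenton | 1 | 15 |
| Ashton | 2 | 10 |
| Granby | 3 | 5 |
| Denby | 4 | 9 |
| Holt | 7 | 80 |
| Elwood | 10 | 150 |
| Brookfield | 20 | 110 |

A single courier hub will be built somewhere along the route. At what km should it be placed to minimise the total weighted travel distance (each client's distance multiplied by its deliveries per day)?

x = 10

For a sum of weighted absolute distances on a line, the optimum is the weighted median (not the mean). Total weight W = 499; half-weight = 249.5.
Sort by position and accumulate weight:
  km 0 (Calder, w=120) → cum 120
  km 1 (Fenton, w=15) → cum 135
  km 2 (Ashton, w=10) → cum 145
  km 3 (Granby, w=5) → cum 150
  km 4 (Denby, w=9) → cum 159
  km 7 (Holt, w=80) → cum 239
  km 10 (Elwood, w=150) → cum 389  ≥ 249.5 → median here
  km 20 (Brookfield, w=110) → cum 499
Optimal location: km 10.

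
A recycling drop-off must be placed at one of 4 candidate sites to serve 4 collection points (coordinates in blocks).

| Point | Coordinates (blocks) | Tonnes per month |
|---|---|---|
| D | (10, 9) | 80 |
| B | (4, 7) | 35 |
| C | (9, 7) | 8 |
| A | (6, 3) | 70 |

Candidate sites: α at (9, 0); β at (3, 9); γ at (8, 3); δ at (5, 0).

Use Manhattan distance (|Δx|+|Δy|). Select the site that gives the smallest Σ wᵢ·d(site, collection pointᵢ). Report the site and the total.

Total weighted distance at each candidate:
  α (9, 0): total = 1696
  β (3, 9): total = 1359
  γ (8, 3): total = 1100
  δ (5, 0): total = 1768
Minimum is at γ with total 1100 blocks.

γ, total 1100 blocks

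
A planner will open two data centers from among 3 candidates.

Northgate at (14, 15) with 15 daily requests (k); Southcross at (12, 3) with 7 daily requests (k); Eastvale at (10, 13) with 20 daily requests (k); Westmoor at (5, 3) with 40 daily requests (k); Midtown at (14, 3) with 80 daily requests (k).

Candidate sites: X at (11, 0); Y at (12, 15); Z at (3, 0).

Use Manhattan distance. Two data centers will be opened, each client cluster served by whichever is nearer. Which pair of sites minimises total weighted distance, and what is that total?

{X, Y}, total 978

Evaluate every pair (each demand assigned to the nearer of the two):
  {X, Y}: total = 978
  {X, Z}: total = 1258
  {Y, Z}: total = 1514
Best pair: {X, Y} with total 978.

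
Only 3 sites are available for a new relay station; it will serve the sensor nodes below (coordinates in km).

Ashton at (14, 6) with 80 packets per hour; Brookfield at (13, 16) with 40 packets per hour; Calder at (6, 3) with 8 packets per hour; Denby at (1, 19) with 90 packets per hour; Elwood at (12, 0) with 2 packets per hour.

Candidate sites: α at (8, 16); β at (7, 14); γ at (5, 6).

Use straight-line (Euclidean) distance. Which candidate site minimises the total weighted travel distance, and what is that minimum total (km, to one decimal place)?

Total weighted distance at each candidate:
  α (8, 16): total = 1956.6
  β (7, 14): total = 1924.4
  γ (5, 6): total = 2500.1
Minimum is at β with total 1924.4 km.

β, total 1924.4 km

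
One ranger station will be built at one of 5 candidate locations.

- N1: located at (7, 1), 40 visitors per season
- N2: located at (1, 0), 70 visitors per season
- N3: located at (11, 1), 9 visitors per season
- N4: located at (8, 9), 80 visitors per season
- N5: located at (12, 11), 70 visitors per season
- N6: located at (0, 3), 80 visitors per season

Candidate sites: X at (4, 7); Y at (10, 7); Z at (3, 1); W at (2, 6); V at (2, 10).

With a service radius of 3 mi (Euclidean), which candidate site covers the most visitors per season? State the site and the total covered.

Coverage radius r = 3 mi; a point is covered iff (Δx)²+(Δy)² ≤ 3² = 9.
  X (4, 7): covers {none} → 0
  Y (10, 7): covers {N4} → 80
  Z (3, 1): covers {N2} → 70
  W (2, 6): covers {none} → 0
  V (2, 10): covers {none} → 0
Maximum coverage at Y: 80 visitors per season.

Y, covering 80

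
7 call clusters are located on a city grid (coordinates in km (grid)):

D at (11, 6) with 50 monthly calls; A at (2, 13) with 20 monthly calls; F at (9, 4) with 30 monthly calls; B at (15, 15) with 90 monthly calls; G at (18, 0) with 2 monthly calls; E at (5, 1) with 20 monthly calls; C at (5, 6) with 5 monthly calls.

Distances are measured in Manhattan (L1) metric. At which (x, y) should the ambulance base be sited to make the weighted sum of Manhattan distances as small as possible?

(11, 13)

Manhattan distance separates: Σwᵢ(|x−xᵢ|+|y−yᵢ|) = Σwᵢ|x−xᵢ| + Σwᵢ|y−yᵢ|, so x and y are optimised independently as 1-D weighted medians.
Total weight W = 217; half = 108.5.
x-coordinate, sorted with cumulative weight:
  x=2 (A, w=20) cum 20
  x=5 (E, w=20) cum 40
  x=5 (C, w=5) cum 45
  x=9 (F, w=30) cum 75
  x=11 (D, w=50) cum 125  ← median
  x=15 (B, w=90) cum 215
  x=18 (G, w=2) cum 217
⇒ x* = 11
y-coordinate, sorted with cumulative weight:
  y=0 (G, w=2) cum 2
  y=1 (E, w=20) cum 22
  y=4 (F, w=30) cum 52
  y=6 (D, w=50) cum 102
  y=6 (C, w=5) cum 107
  y=13 (A, w=20) cum 127  ← median
  y=15 (B, w=90) cum 217
⇒ y* = 13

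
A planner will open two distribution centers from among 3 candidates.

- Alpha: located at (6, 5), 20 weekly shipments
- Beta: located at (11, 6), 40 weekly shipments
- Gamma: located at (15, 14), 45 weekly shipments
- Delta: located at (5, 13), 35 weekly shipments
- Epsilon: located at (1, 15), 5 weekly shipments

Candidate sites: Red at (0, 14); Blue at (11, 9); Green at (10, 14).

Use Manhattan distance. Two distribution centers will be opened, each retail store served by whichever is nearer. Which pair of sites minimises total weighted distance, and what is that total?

{Blue, Green}, total 785

Evaluate every pair (each demand assigned to the nearer of the two):
  {Blue, Green}: total = 785
  {Red, Blue}: total = 925
  {Red, Green}: total = 1065
Best pair: {Blue, Green} with total 785.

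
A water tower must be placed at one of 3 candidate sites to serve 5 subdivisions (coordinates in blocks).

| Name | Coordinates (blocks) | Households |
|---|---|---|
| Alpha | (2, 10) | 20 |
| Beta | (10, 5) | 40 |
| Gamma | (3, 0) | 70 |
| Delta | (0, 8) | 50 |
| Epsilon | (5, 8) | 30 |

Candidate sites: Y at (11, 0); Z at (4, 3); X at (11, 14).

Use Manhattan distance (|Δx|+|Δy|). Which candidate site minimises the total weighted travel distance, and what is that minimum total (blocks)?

Z, total 1410 blocks

Total weighted distance at each candidate:
  Y (11, 0): total = 2550
  Z (4, 3): total = 1410
  X (11, 14): total = 3410
Minimum is at Z with total 1410 blocks.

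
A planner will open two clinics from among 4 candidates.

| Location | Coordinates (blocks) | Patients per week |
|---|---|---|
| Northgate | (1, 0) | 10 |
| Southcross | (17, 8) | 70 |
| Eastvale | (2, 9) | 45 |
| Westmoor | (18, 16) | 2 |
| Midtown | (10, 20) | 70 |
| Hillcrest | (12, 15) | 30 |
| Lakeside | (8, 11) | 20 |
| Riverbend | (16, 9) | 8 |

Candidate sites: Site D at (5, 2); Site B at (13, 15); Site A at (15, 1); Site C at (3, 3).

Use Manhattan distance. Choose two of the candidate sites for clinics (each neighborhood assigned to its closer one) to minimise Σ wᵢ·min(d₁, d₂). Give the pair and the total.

Evaluate every pair (each demand assigned to the nearer of the two):
  {Site B, Site C}: total = 1989
  {Site D, Site B}: total = 2134
  {Site B, Site A}: total = 2399
  {Site A, Site C}: total = 3553
  {Site D, Site A}: total = 3608
  {Site D, Site C}: total = 4273
Best pair: {Site B, Site C} with total 1989.

{Site B, Site C}, total 1989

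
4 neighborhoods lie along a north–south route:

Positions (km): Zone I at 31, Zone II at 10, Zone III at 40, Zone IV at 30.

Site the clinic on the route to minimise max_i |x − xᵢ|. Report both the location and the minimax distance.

The 1-center on a line is the midpoint of the two extreme points: leftmost at 10, rightmost at 40.
Optimal location = (10 + 40)/2 = 25; maximum distance = (40 − 10)/2 = 15.

location 25, max distance 15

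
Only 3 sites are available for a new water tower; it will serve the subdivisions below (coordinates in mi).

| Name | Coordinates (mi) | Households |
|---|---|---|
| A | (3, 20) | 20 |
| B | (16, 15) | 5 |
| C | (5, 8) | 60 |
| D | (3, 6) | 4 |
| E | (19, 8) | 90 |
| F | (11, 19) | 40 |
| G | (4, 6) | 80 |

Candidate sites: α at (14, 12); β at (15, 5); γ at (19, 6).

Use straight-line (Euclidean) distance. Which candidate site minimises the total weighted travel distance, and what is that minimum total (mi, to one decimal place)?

α, total 2745.0 mi

Total weighted distance at each candidate:
  α (14, 12): total = 2745.0
  β (15, 5): total = 3025.1
  γ (19, 6): total = 3375.7
Minimum is at α with total 2745.0 mi.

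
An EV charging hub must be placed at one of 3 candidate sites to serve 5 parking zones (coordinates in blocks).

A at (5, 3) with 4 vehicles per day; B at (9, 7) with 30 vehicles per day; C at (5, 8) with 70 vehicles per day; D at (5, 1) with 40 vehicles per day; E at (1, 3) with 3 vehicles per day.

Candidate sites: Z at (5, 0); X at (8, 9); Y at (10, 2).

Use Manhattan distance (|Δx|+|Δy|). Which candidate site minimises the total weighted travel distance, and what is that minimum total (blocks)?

Total weighted distance at each candidate:
  Z (5, 0): total = 963
  X (8, 9): total = 885
  Y (10, 2): total = 1244
Minimum is at X with total 885 blocks.

X, total 885 blocks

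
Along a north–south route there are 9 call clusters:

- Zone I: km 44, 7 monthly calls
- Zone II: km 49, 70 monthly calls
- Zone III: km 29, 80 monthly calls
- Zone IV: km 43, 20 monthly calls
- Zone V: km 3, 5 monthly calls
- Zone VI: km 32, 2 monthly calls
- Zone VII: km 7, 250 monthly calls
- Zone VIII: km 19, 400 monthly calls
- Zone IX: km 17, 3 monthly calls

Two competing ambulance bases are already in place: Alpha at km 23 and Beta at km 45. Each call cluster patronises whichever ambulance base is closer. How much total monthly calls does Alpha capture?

The indifferent point is the midpoint (23+45)/2 = 34; call clusters left of it (closer to Alpha at 23) go to Alpha, those right go to Beta.
  Zone V at 3 (w=5) → Alpha
  Zone VII at 7 (w=250) → Alpha
  Zone IX at 17 (w=3) → Alpha
  Zone VIII at 19 (w=400) → Alpha
  Zone III at 29 (w=80) → Alpha
  Zone VI at 32 (w=2) → Alpha
  Zone IV at 43 (w=20) → Beta
  Zone I at 44 (w=7) → Beta
  Zone II at 49 (w=70) → Beta
Alpha captures 740; Beta captures 97.

740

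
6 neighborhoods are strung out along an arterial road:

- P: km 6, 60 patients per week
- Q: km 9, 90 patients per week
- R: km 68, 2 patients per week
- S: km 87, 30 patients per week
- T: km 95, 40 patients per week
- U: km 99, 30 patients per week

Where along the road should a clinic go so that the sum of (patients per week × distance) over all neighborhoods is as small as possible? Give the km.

x = 9

For a sum of weighted absolute distances on a line, the optimum is the weighted median (not the mean). Total weight W = 252; half-weight = 126.
Sort by position and accumulate weight:
  km 6 (P, w=60) → cum 60
  km 9 (Q, w=90) → cum 150  ≥ 126 → median here
  km 68 (R, w=2) → cum 152
  km 87 (S, w=30) → cum 182
  km 95 (T, w=40) → cum 222
  km 99 (U, w=30) → cum 252
Optimal location: km 9.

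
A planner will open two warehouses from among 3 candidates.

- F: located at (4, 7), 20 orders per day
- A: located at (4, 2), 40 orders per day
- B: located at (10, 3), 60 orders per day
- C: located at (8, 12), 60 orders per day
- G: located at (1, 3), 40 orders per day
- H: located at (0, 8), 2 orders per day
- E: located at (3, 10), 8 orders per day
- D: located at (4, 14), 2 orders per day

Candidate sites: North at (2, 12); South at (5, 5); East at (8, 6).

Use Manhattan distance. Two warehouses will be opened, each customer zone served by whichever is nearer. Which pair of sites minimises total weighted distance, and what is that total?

{South, East}, total 1212

Evaluate every pair (each demand assigned to the nearer of the two):
  {South, East}: total = 1212
  {North, South}: total = 1284
  {North, East}: total = 1524
Best pair: {South, East} with total 1212.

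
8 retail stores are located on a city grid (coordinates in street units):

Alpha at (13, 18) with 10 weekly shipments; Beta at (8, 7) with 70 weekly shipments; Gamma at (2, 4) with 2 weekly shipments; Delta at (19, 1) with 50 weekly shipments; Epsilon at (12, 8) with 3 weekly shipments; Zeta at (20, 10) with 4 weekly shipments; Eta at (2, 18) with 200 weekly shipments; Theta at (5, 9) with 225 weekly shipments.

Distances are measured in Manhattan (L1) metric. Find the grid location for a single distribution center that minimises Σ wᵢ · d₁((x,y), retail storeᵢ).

(5, 9)

Manhattan distance separates: Σwᵢ(|x−xᵢ|+|y−yᵢ|) = Σwᵢ|x−xᵢ| + Σwᵢ|y−yᵢ|, so x and y are optimised independently as 1-D weighted medians.
Total weight W = 564; half = 282.
x-coordinate, sorted with cumulative weight:
  x=2 (Gamma, w=2) cum 2
  x=2 (Eta, w=200) cum 202
  x=5 (Theta, w=225) cum 427  ← median
  x=8 (Beta, w=70) cum 497
  x=12 (Epsilon, w=3) cum 500
  x=13 (Alpha, w=10) cum 510
  x=19 (Delta, w=50) cum 560
  x=20 (Zeta, w=4) cum 564
⇒ x* = 5
y-coordinate, sorted with cumulative weight:
  y=1 (Delta, w=50) cum 50
  y=4 (Gamma, w=2) cum 52
  y=7 (Beta, w=70) cum 122
  y=8 (Epsilon, w=3) cum 125
  y=9 (Theta, w=225) cum 350  ← median
  y=10 (Zeta, w=4) cum 354
  y=18 (Alpha, w=10) cum 364
  y=18 (Eta, w=200) cum 564
⇒ y* = 9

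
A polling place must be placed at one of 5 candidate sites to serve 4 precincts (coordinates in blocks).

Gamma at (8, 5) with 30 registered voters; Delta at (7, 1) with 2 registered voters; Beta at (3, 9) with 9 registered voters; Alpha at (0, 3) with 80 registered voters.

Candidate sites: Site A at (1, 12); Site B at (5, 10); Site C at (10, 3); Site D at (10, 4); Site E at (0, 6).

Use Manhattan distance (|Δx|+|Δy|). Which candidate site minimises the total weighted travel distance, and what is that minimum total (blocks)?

Site E, total 588 blocks

Total weighted distance at each candidate:
  Site A (1, 12): total = 1299
  Site B (5, 10): total = 1249
  Site C (10, 3): total = 1047
  Site D (10, 4): total = 1090
  Site E (0, 6): total = 588
Minimum is at Site E with total 588 blocks.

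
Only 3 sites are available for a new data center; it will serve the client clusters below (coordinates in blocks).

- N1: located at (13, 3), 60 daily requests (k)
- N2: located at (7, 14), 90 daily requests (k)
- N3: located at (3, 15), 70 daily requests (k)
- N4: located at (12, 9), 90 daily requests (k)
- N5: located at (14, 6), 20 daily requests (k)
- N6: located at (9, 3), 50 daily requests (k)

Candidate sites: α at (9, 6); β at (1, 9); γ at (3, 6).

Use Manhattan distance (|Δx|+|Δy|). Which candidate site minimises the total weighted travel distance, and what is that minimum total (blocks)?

Total weighted distance at each candidate:
  α (9, 6): total = 3160
  β (1, 9): total = 4640
  γ (3, 6): total = 4240
Minimum is at α with total 3160 blocks.

α, total 3160 blocks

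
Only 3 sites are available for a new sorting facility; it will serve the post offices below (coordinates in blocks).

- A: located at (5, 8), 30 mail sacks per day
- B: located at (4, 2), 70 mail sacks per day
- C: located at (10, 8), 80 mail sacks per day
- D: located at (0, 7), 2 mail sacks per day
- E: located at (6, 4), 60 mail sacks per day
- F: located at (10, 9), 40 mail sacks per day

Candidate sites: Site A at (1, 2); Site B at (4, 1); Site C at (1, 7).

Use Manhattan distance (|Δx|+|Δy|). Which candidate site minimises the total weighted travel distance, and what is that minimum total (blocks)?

Total weighted distance at each candidate:
  Site A (1, 2): total = 2782
  Site B (4, 1): total = 2230
  Site C (1, 7): total = 2432
Minimum is at Site B with total 2230 blocks.

Site B, total 2230 blocks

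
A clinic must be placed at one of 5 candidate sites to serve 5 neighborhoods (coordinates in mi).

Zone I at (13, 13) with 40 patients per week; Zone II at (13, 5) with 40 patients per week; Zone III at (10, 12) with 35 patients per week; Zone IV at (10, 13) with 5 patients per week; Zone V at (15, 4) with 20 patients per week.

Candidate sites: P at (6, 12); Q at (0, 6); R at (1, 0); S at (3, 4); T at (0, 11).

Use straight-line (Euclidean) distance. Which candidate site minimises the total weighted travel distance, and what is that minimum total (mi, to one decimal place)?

P, total 1080.3 mi

Total weighted distance at each candidate:
  P (6, 12): total = 1080.3
  Q (0, 6): total = 1884.0
  R (1, 0): total = 2122.9
  S (3, 4): total = 1609.2
  T (0, 11): total = 1832.6
Minimum is at P with total 1080.3 mi.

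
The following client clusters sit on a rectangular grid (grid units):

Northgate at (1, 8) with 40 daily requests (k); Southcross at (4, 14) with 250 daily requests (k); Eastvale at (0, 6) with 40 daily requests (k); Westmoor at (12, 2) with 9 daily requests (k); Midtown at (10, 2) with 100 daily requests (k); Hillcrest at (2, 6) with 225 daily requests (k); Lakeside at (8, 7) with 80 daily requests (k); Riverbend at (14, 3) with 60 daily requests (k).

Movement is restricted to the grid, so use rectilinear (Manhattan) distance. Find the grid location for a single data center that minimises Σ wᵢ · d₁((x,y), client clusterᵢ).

(4, 6)

Manhattan distance separates: Σwᵢ(|x−xᵢ|+|y−yᵢ|) = Σwᵢ|x−xᵢ| + Σwᵢ|y−yᵢ|, so x and y are optimised independently as 1-D weighted medians.
Total weight W = 804; half = 402.
x-coordinate, sorted with cumulative weight:
  x=0 (Eastvale, w=40) cum 40
  x=1 (Northgate, w=40) cum 80
  x=2 (Hillcrest, w=225) cum 305
  x=4 (Southcross, w=250) cum 555  ← median
  x=8 (Lakeside, w=80) cum 635
  x=10 (Midtown, w=100) cum 735
  x=12 (Westmoor, w=9) cum 744
  x=14 (Riverbend, w=60) cum 804
⇒ x* = 4
y-coordinate, sorted with cumulative weight:
  y=2 (Westmoor, w=9) cum 9
  y=2 (Midtown, w=100) cum 109
  y=3 (Riverbend, w=60) cum 169
  y=6 (Eastvale, w=40) cum 209
  y=6 (Hillcrest, w=225) cum 434  ← median
  y=7 (Lakeside, w=80) cum 514
  y=8 (Northgate, w=40) cum 554
  y=14 (Southcross, w=250) cum 804
⇒ y* = 6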